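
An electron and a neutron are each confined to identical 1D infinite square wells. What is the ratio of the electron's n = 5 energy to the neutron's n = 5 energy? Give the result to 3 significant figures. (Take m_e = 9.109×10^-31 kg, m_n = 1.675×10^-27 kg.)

1.84×10^3

E_n ∝ 1/m at fixed n and L, so the ratio is m_n/m_e = 1.675×10^-27/9.109×10^-31 = 1.84×10^3.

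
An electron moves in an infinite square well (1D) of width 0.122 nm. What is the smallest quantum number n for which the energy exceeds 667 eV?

n = 6

E_1 = h²/(8m_eL²) = 4.048×10^-18 J = 25.27 eV.
Need n² > 667/25.27 = 26.39, i.e. n > 5.137.
The smallest integer satisfying this is n = 6.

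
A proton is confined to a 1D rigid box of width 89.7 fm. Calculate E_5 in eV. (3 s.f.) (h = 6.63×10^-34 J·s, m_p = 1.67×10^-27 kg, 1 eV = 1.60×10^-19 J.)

E_5 = 6.39×10^5 eV

For an infinite well E_n = n²h²/(8m_pL²), so E_1 = h²/(8m_pL²) = (6.63×10^-34)²/(8·1.67×10^-27·(8.97×10^-14 m)²) = 4.089×10^-15 J.
Then E_5 = 5²·E_1 = 25·4.089×10^-15 J = 1.022×10^-13 J.
Converting, E_5 = 1.022×10^-13 J / (1.60×10^-19 J/eV) = 6.39×10^5 eV.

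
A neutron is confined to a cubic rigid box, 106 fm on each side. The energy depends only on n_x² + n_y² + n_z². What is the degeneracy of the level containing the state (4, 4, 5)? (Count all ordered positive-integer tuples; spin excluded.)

degeneracy = 6

The level has n_x² + n_y² + n_z² = 57. The ordered positive-integer solutions are (2, 2, 7), (2, 7, 2), (4, 4, 5), (4, 5, 4), (5, 4, 4), (7, 2, 2).
That gives 6 states.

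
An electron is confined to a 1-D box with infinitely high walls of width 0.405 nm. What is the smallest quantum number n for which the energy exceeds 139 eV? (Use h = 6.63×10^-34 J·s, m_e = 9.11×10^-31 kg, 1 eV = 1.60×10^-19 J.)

n = 8

E_1 = h²/(8m_eL²) = 3.677×10^-19 J = 2.298 eV.
Need n² > 139/2.298 = 60.49, i.e. n > 7.778.
The smallest integer satisfying this is n = 8.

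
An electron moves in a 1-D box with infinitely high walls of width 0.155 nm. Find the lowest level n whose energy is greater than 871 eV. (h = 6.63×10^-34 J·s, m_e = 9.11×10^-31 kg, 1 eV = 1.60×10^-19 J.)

n = 8

E_1 = h²/(8m_eL²) = 2.510×10^-18 J = 15.69 eV.
Need n² > 871/15.69 = 55.51, i.e. n > 7.451.
The smallest integer satisfying this is n = 8.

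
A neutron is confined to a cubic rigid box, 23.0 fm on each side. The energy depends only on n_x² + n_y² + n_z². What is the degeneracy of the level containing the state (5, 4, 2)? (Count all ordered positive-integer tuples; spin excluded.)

degeneracy = 6

The level has n_x² + n_y² + n_z² = 45. The ordered positive-integer solutions are (2, 4, 5), (2, 5, 4), (4, 2, 5), (4, 5, 2), (5, 2, 4), (5, 4, 2).
That gives 6 states.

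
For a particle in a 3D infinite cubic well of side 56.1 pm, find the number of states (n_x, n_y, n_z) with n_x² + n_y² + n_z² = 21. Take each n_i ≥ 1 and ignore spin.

The level has n_x² + n_y² + n_z² = 21. The ordered positive-integer solutions are (1, 2, 4), (1, 4, 2), (2, 1, 4), (2, 4, 1), (4, 1, 2), (4, 2, 1).
That gives 6 states.

degeneracy = 6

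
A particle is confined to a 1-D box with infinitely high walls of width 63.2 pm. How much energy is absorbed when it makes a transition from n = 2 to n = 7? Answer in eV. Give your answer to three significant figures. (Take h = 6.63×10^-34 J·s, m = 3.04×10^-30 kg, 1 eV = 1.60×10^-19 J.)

E_1 = h²/(8mL²) = 4.525×10^-18 J.
|ΔE| = |2² − 7²|·E_1 = 45·4.525×10^-18 J = 2.036×10^-16 J = 1.27×10^3 eV.

|ΔE| = 1.27×10^3 eV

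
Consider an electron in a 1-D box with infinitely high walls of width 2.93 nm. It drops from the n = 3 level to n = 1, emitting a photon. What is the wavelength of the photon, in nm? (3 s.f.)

λ = 3.54×10^3 nm

E_1 = h²/(8m_eL²) = 7.018×10^-21 J, so ΔE = (3² − 1²)E_1 = 5.614×10^-20 J.
λ = hc/ΔE = (6.626×10^-34·2.998×10^8)/5.614×10^-20 = 3.54×10^-6 m = 3.54×10^3 nm.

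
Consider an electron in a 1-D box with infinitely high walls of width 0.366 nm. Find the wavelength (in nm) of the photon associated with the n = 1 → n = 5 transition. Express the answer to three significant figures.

λ = 18.4 nm

E_1 = h²/(8m_eL²) = 4.498×10^-19 J, so ΔE = (5² − 1²)E_1 = 1.080×10^-17 J.
λ = hc/ΔE = (6.626×10^-34·2.998×10^8)/1.080×10^-17 = 1.84×10^-8 m = 18.4 nm.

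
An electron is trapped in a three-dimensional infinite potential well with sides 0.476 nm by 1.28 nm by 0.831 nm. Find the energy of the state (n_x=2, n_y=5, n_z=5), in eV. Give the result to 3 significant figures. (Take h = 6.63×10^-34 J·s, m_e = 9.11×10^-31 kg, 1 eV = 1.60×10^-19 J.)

For a 3D rectangular well E = (h²/8m_e)·Σ n_i²/L_i² = (6.63×10^-34)²/(8·9.11×10^-31) · [2²/(0.476 nm)² + 5²/(1.28 nm)² + 5²/(0.831 nm)²].
Evaluating gives E = 4.169×10^-18 J = 26.1 eV.

E = 26.1 eV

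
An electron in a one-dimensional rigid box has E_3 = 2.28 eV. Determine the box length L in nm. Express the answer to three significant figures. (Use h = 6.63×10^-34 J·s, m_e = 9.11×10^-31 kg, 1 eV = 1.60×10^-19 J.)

From E_n = n²h²/(8m_eL²), L = n·h/√(8m_eE_n).
E_3 = 2.28 eV = 3.648×10^-19 J, so L = 3·6.63×10^-34/√(8·9.11×10^-31·3.648×10^-19) = 1.22×10^-9 m = 1.22 nm.

L = 1.22 nm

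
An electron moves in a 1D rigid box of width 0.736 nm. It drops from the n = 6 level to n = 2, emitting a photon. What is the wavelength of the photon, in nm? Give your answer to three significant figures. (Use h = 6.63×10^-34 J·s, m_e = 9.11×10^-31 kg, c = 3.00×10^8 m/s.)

λ = 55.8 nm

E_1 = h²/(8m_eL²) = 1.113×10^-19 J, so ΔE = (6² − 2²)E_1 = 3.562×10^-18 J.
λ = hc/ΔE = (6.63×10^-34·3.00×10^8)/3.562×10^-18 = 5.58×10^-8 m = 55.8 nm.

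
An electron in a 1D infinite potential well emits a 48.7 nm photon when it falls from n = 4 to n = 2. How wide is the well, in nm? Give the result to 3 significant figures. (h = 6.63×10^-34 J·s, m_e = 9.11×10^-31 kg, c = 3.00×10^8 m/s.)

L = 0.421 nm

The photon carries ΔE = hc/λ = 6.63×10^-34·3.00×10^8/4.87×10^-8 m = 4.084×10^-18 J.
Since ΔE = (4² − 2²)E_1, E_1 = 3.403×10^-19 J, and L = h/√(8m_eE_1) = 4.21×10^-10 m = 0.421 nm.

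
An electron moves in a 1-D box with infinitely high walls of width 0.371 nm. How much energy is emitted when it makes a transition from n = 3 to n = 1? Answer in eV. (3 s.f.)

E_1 = h²/(8m_eL²) = 4.377×10^-19 J.
|ΔE| = |3² − 1²|·E_1 = 8·4.377×10^-19 J = 3.502×10^-18 J = 21.9 eV.

|ΔE| = 21.9 eV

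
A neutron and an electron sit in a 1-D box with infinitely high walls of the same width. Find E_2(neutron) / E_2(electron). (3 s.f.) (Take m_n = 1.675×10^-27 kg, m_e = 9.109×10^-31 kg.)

E_n ∝ 1/m at fixed n and L, so the ratio is m_e/m_n = 9.109×10^-31/1.675×10^-27 = 5.44×10^-4.

5.44×10^-4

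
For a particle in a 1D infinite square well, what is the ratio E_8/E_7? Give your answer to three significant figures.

1.31

E_n ∝ n², so E_8/E_7 = 8²/7² = 64/49 = 1.31.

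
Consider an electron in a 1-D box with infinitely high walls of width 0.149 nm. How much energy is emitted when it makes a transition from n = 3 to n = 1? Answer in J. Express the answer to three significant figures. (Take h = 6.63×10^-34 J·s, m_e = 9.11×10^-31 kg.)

|ΔE| = 2.17×10^-17 J

E_1 = h²/(8m_eL²) = 2.717×10^-18 J.
|ΔE| = |3² − 1²|·E_1 = 8·2.717×10^-18 J = 2.17×10^-17 J.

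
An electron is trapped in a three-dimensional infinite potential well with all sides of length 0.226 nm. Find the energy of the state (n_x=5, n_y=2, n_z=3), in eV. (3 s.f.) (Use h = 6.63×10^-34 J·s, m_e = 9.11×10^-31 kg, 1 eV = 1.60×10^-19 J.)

For a 3D rectangular well E = (h²/8m_e)·Σ n_i²/L_i² = (6.63×10^-34)²/(8·9.11×10^-31) · [5²/(0.226 nm)² + 2²/(0.226 nm)² + 3²/(0.226 nm)²].
Evaluating gives E = 4.487×10^-17 J = 280 eV.

E = 280 eV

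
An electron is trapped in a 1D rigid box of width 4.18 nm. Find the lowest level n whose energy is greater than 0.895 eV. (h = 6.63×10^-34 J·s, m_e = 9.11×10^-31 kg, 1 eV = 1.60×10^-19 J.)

n = 7

E_1 = h²/(8m_eL²) = 3.452×10^-21 J = 0.02158 eV.
Need n² > 0.895/0.02158 = 41.47, i.e. n > 6.440.
The smallest integer satisfying this is n = 7.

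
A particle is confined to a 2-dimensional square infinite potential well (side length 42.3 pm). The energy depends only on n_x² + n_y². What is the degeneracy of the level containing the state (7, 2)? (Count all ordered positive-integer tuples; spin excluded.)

degeneracy = 2

The level has n_x² + n_y² = 53. The ordered positive-integer solutions are (2, 7), (7, 2).
That gives 2 states.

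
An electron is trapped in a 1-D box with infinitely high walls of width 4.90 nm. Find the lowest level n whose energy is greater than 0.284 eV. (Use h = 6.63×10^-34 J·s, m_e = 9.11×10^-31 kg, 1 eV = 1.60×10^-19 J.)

E_1 = h²/(8m_eL²) = 2.512×10^-21 J = 0.01570 eV.
Need n² > 0.284/0.01570 = 18.09, i.e. n > 4.253.
The smallest integer satisfying this is n = 5.

n = 5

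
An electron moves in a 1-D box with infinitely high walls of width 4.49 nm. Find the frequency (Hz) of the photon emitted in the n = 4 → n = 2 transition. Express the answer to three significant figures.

E_1 = h²/(8m_eL²) = 2.988×10^-21 J and ΔE = (4² − 2²)E_1 = 3.586×10^-20 J.
f = ΔE/h = 3.586×10^-20/6.626×10^-34 = 5.41×10^13 Hz.

f = 5.41×10^13 Hz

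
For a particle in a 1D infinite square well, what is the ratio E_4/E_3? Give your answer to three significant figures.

E_n ∝ n², so E_4/E_3 = 4²/3² = 16/9 = 1.78.

1.78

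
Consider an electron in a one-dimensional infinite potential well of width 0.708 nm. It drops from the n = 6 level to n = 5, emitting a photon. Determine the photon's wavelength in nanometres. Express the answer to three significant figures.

λ = 150 nm

E_1 = h²/(8m_eL²) = 1.202×10^-19 J, so ΔE = (6² − 5²)E_1 = 1.322×10^-18 J.
λ = hc/ΔE = (6.626×10^-34·2.998×10^8)/1.322×10^-18 = 1.50×10^-7 m = 150 nm.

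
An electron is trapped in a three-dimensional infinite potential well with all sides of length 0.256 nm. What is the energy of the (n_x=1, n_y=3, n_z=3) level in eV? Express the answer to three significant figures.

E = 109 eV

For a 3D rectangular well E = (h²/8m_e)·Σ n_i²/L_i² = (6.626×10^-34)²/(8·9.109×10^-31) · [1²/(0.256 nm)² + 3²/(0.256 nm)² + 3²/(0.256 nm)²].
Evaluating gives E = 1.747×10^-17 J = 109 eV.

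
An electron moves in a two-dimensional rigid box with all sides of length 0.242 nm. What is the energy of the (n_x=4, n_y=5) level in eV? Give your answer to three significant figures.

E = 263 eV

For a 2D rectangular well E = (h²/8m_e)·Σ n_i²/L_i² = (6.626×10^-34)²/(8·9.109×10^-31) · [4²/(0.242 nm)² + 5²/(0.242 nm)²].
Evaluating gives E = 4.218×10^-17 J = 263 eV.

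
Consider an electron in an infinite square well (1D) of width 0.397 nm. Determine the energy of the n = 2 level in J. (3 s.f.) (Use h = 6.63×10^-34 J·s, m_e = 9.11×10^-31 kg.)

For an infinite well E_n = n²h²/(8m_eL²), so E_1 = h²/(8m_eL²) = (6.63×10^-34)²/(8·9.11×10^-31·(3.97×10^-10 m)²) = 3.827×10^-19 J.
Then E_2 = 2²·E_1 = 4·3.827×10^-19 J = 1.53×10^-18 J.

E_2 = 1.53×10^-18 J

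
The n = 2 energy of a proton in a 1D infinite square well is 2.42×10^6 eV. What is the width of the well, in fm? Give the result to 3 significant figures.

From E_n = n²h²/(8m_pL²), L = n·h/√(8m_pE_n).
E_2 = 2.42×10^6 eV = 3.877×10^-13 J, so L = 2·6.626×10^-34/√(8·1.673×10^-27·3.877×10^-13) = 1.84×10^-14 m = 18.4 fm.

L = 18.4 fm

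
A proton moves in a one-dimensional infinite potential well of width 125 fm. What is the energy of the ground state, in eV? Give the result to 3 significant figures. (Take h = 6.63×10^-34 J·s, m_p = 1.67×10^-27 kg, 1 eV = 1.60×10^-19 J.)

For an infinite well E_n = n²h²/(8m_pL²), so E_1 = h²/(8m_pL²) = (6.63×10^-34)²/(8·1.67×10^-27·(1.25×10^-13 m)²) = 2.106×10^-15 J.
Converting, E_1 = 2.106×10^-15 J / (1.60×10^-19 J/eV) = 1.32×10^4 eV.

E_1 = 1.32×10^4 eV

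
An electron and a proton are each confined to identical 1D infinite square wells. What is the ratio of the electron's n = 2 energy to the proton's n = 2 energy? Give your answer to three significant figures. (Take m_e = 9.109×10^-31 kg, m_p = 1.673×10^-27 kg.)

E_n ∝ 1/m at fixed n and L, so the ratio is m_p/m_e = 1.673×10^-27/9.109×10^-31 = 1.84×10^3.

1.84×10^3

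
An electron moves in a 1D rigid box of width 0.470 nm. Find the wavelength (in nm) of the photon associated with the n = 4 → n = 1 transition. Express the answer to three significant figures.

E_1 = h²/(8m_eL²) = 2.727×10^-19 J, so ΔE = (4² − 1²)E_1 = 4.090×10^-18 J.
λ = hc/ΔE = (6.626×10^-34·2.998×10^8)/4.090×10^-18 = 4.86×10^-8 m = 48.6 nm.

λ = 48.6 nm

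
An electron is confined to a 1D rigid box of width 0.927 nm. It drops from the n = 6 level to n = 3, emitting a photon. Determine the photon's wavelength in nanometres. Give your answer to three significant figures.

E_1 = h²/(8m_eL²) = 7.011×10^-20 J, so ΔE = (6² − 3²)E_1 = 1.893×10^-18 J.
λ = hc/ΔE = (6.626×10^-34·2.998×10^8)/1.893×10^-18 = 1.05×10^-7 m = 105 nm.

λ = 105 nm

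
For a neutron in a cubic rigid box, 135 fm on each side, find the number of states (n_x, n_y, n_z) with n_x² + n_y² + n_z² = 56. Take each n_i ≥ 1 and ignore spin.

degeneracy = 6

The level has n_x² + n_y² + n_z² = 56. The ordered positive-integer solutions are (2, 4, 6), (2, 6, 4), (4, 2, 6), (4, 6, 2), (6, 2, 4), (6, 4, 2).
That gives 6 states.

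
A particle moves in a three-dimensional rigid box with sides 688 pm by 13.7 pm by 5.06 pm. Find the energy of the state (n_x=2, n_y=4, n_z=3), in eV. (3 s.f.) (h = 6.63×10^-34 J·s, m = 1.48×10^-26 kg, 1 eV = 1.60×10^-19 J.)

E = 10.1 eV

For a 3D rectangular well E = (h²/8m)·Σ n_i²/L_i² = (6.63×10^-34)²/(8·1.48×10^-26) · [2²/(688 pm)² + 4²/(13.7 pm)² + 3²/(5.06 pm)²].
Evaluating gives E = 1.622×10^-18 J = 10.1 eV.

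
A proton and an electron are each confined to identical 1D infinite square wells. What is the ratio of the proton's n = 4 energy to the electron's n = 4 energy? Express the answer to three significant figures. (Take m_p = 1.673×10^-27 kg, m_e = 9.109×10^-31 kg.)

5.44×10^-4

E_n ∝ 1/m at fixed n and L, so the ratio is m_e/m_p = 9.109×10^-31/1.673×10^-27 = 5.44×10^-4.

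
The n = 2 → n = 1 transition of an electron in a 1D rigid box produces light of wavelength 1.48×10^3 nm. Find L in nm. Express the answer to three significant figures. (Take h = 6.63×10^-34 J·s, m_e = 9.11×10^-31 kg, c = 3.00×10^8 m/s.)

L = 1.16 nm

The photon carries ΔE = hc/λ = 6.63×10^-34·3.00×10^8/1.48×10^-6 m = 1.344×10^-19 J.
Since ΔE = (2² − 1²)E_1, E_1 = 4.480×10^-20 J, and L = h/√(8m_eE_1) = 1.16×10^-9 m = 1.16 nm.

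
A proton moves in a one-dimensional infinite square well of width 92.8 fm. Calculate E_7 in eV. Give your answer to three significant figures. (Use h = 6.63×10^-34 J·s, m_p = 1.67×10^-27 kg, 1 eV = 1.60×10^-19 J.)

For an infinite well E_n = n²h²/(8m_pL²), so E_1 = h²/(8m_pL²) = (6.63×10^-34)²/(8·1.67×10^-27·(9.28×10^-14 m)²) = 3.821×10^-15 J.
Then E_7 = 7²·E_1 = 49·3.821×10^-15 J = 1.872×10^-13 J.
Converting, E_7 = 1.872×10^-13 J / (1.60×10^-19 J/eV) = 1.17×10^6 eV.

E_7 = 1.17×10^6 eV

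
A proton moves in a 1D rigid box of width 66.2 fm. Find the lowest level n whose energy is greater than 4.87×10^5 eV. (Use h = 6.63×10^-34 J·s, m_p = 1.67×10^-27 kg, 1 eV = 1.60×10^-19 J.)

n = 4

E_1 = h²/(8m_pL²) = 7.508×10^-15 J = 4.692×10^4 eV.
Need n² > 4.87×10^5/4.692×10^4 = 10.38, i.e. n > 3.222.
The smallest integer satisfying this is n = 4.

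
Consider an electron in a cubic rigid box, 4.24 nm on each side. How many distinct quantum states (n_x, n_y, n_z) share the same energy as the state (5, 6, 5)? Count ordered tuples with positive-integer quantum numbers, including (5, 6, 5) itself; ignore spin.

degeneracy = 15

The level has n_x² + n_y² + n_z² = 86. The ordered positive-integer solutions are (1, 2, 9), (1, 6, 7), (1, 7, 6), (1, 9, 2), (2, 1, 9), (2, 9, 1), (5, 5, 6), (5, 6, 5), (6, 1, 7), (6, 5, 5), (6, 7, 1), (7, 1, 6), (7, 6, 1), (9, 1, 2), (9, 2, 1).
That gives 15 states.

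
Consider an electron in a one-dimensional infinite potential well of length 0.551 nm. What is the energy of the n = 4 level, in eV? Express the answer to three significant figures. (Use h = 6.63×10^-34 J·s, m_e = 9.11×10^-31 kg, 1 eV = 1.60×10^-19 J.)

E_4 = 19.9 eV

For an infinite well E_n = n²h²/(8m_eL²), so E_1 = h²/(8m_eL²) = (6.63×10^-34)²/(8·9.11×10^-31·(5.51×10^-10 m)²) = 1.987×10^-19 J.
Then E_4 = 4²·E_1 = 16·1.987×10^-19 J = 3.179×10^-18 J.
Converting, E_4 = 3.179×10^-18 J / (1.60×10^-19 J/eV) = 19.9 eV.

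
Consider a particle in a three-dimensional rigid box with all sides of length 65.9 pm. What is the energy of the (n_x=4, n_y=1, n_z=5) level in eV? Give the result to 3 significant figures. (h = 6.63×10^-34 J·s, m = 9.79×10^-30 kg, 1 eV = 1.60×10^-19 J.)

For a 3D rectangular well E = (h²/8m)·Σ n_i²/L_i² = (6.63×10^-34)²/(8·9.79×10^-30) · [4²/(65.9 pm)² + 1²/(65.9 pm)² + 5²/(65.9 pm)²].
Evaluating gives E = 5.428×10^-17 J = 339 eV.

E = 339 eV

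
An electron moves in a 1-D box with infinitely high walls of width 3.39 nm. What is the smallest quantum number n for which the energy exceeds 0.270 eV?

E_1 = h²/(8m_eL²) = 5.243×10^-21 J = 0.03273 eV.
Need n² > 0.270/0.03273 = 8.249, i.e. n > 2.872.
The smallest integer satisfying this is n = 3.

n = 3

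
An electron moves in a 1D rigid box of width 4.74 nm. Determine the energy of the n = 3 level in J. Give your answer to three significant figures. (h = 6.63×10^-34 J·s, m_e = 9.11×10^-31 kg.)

For an infinite well E_n = n²h²/(8m_eL²), so E_1 = h²/(8m_eL²) = (6.63×10^-34)²/(8·9.11×10^-31·(4.74×10^-9 m)²) = 2.684×10^-21 J.
Then E_3 = 3²·E_1 = 9·2.684×10^-21 J = 2.42×10^-20 J.

E_3 = 2.42×10^-20 J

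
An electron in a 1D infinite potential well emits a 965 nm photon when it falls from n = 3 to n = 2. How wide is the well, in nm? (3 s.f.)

L = 1.21 nm

The photon carries ΔE = hc/λ = 6.626×10^-34·2.998×10^8/9.65×10^-7 m = 2.059×10^-19 J.
Since ΔE = (3² − 2²)E_1, E_1 = 4.118×10^-20 J, and L = h/√(8m_eE_1) = 1.21×10^-9 m = 1.21 nm.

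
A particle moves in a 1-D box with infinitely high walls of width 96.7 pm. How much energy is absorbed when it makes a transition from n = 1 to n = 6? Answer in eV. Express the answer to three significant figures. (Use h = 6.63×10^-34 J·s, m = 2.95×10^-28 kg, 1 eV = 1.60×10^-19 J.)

|ΔE| = 4.36 eV

E_1 = h²/(8mL²) = 1.992×10^-20 J.
|ΔE| = |1² − 6²|·E_1 = 35·1.992×10^-20 J = 6.972×10^-19 J = 4.36 eV.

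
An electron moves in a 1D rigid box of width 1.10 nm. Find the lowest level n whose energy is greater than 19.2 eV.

n = 8

E_1 = h²/(8m_eL²) = 4.979×10^-20 J = 0.3108 eV.
Need n² > 19.2/0.3108 = 61.78, i.e. n > 7.860.
The smallest integer satisfying this is n = 8.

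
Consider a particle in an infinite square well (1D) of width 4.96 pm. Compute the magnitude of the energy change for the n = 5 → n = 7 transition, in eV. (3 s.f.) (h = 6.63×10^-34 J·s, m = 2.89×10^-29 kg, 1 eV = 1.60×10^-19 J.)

E_1 = h²/(8mL²) = 7.728×10^-17 J.
|ΔE| = |5² − 7²|·E_1 = 24·7.728×10^-17 J = 1.855×10^-15 J = 1.16×10^4 eV.

|ΔE| = 1.16×10^4 eV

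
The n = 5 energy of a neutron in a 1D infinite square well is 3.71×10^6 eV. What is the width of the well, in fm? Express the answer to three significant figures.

From E_n = n²h²/(8m_nL²), L = n·h/√(8m_nE_n).
E_5 = 3.71×10^6 eV = 5.943×10^-13 J, so L = 5·6.626×10^-34/√(8·1.675×10^-27·5.943×10^-13) = 3.71×10^-14 m = 37.1 fm.

L = 37.1 fm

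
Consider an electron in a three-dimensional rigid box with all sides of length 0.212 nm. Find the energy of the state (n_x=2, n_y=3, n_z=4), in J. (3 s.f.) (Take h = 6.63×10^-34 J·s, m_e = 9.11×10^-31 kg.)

For a 3D rectangular well E = (h²/8m_e)·Σ n_i²/L_i² = (6.63×10^-34)²/(8·9.11×10^-31) · [2²/(0.212 nm)² + 3²/(0.212 nm)² + 4²/(0.212 nm)²].
Evaluating gives E = 3.89×10^-17 J.

E = 3.89×10^-17 J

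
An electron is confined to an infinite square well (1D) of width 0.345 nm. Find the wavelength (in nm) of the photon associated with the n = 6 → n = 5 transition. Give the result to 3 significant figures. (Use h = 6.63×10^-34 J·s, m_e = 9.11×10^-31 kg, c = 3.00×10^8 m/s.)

λ = 35.7 nm

E_1 = h²/(8m_eL²) = 5.067×10^-19 J, so ΔE = (6² − 5²)E_1 = 5.574×10^-18 J.
λ = hc/ΔE = (6.63×10^-34·3.00×10^8)/5.574×10^-18 = 3.57×10^-8 m = 35.7 nm.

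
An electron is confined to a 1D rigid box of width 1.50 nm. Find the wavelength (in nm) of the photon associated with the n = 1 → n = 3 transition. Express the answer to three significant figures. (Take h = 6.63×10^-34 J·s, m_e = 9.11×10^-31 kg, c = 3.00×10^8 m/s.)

E_1 = h²/(8m_eL²) = 2.681×10^-20 J, so ΔE = (3² − 1²)E_1 = 2.145×10^-19 J.
λ = hc/ΔE = (6.63×10^-34·3.00×10^8)/2.145×10^-19 = 9.27×10^-7 m = 927 nm.

λ = 927 nm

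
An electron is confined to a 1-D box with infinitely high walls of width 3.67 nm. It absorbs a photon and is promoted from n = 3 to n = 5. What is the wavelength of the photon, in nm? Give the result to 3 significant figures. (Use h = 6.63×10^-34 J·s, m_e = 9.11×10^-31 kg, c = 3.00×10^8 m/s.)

E_1 = h²/(8m_eL²) = 4.478×10^-21 J, so ΔE = (5² − 3²)E_1 = 7.165×10^-20 J.
λ = hc/ΔE = (6.63×10^-34·3.00×10^8)/7.165×10^-20 = 2.78×10^-6 m = 2.78×10^3 nm.

λ = 2.78×10^3 nm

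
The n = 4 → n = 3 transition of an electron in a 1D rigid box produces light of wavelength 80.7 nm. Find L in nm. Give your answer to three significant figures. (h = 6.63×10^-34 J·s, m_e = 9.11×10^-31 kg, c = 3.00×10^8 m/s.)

L = 0.414 nm

The photon carries ΔE = hc/λ = 6.63×10^-34·3.00×10^8/8.07×10^-8 m = 2.465×10^-18 J.
Since ΔE = (4² − 3²)E_1, E_1 = 3.521×10^-19 J, and L = h/√(8m_eE_1) = 4.14×10^-10 m = 0.414 nm.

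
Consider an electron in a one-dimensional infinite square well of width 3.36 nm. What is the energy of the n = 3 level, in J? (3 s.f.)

E_3 = 4.80×10^-20 J

For an infinite well E_n = n²h²/(8m_eL²), so E_1 = h²/(8m_eL²) = (6.626×10^-34)²/(8·9.109×10^-31·(3.36×10^-9 m)²) = 5.337×10^-21 J.
Then E_3 = 3²·E_1 = 9·5.337×10^-21 J = 4.80×10^-20 J.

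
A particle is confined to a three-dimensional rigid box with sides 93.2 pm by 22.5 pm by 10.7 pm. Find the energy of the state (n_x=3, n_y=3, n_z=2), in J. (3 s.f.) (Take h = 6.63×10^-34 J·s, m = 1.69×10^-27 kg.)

E = 1.75×10^-18 J

For a 3D rectangular well E = (h²/8m)·Σ n_i²/L_i² = (6.63×10^-34)²/(8·1.69×10^-27) · [3²/(93.2 pm)² + 3²/(22.5 pm)² + 2²/(10.7 pm)²].
Evaluating gives E = 1.75×10^-18 J.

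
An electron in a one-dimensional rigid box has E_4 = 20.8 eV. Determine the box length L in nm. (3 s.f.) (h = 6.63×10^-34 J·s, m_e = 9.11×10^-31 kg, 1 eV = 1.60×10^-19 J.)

L = 0.538 nm

From E_n = n²h²/(8m_eL²), L = n·h/√(8m_eE_n).
E_4 = 20.8 eV = 3.328×10^-18 J, so L = 4·6.63×10^-34/√(8·9.11×10^-31·3.328×10^-18) = 5.38×10^-10 m = 0.538 nm.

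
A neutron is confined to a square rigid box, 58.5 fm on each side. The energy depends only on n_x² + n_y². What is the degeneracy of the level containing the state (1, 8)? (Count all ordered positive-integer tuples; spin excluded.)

degeneracy = 4

The level has n_x² + n_y² = 65. The ordered positive-integer solutions are (1, 8), (4, 7), (7, 4), (8, 1).
That gives 4 states.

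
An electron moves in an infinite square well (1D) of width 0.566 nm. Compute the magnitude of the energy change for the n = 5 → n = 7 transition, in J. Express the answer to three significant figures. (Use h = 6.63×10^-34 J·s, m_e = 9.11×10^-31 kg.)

E_1 = h²/(8m_eL²) = 1.883×10^-19 J.
|ΔE| = |5² − 7²|·E_1 = 24·1.883×10^-19 J = 4.52×10^-18 J.

|ΔE| = 4.52×10^-18 J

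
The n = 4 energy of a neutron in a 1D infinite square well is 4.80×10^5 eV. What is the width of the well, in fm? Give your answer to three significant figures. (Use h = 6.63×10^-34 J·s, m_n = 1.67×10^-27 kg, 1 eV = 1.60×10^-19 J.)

From E_n = n²h²/(8m_nL²), L = n·h/√(8m_nE_n).
E_4 = 4.80×10^5 eV = 7.680×10^-14 J, so L = 4·6.63×10^-34/√(8·1.67×10^-27·7.680×10^-14) = 8.28×10^-14 m = 82.8 fm.

L = 82.8 fm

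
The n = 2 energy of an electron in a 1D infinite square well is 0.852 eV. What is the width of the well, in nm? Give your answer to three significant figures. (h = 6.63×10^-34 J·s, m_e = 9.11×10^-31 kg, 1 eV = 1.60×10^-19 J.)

L = 1.33 nm

From E_n = n²h²/(8m_eL²), L = n·h/√(8m_eE_n).
E_2 = 0.852 eV = 1.363×10^-19 J, so L = 2·6.63×10^-34/√(8·9.11×10^-31·1.363×10^-19) = 1.33×10^-9 m = 1.33 nm.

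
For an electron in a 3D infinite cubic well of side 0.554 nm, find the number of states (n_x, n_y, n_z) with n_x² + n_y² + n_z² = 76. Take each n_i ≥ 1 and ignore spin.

The level has n_x² + n_y² + n_z² = 76. The ordered positive-integer solutions are (2, 6, 6), (6, 2, 6), (6, 6, 2).
That gives 3 states.

degeneracy = 3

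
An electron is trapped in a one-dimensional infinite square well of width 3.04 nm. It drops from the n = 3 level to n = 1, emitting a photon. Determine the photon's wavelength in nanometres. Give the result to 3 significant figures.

E_1 = h²/(8m_eL²) = 6.519×10^-21 J, so ΔE = (3² − 1²)E_1 = 5.215×10^-20 J.
λ = hc/ΔE = (6.626×10^-34·2.998×10^8)/5.215×10^-20 = 3.81×10^-6 m = 3.81×10^3 nm.

λ = 3.81×10^3 nm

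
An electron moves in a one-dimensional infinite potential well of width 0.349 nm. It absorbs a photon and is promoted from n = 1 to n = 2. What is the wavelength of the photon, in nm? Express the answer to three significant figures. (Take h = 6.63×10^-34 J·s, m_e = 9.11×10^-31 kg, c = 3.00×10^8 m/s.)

λ = 134 nm

E_1 = h²/(8m_eL²) = 4.952×10^-19 J, so ΔE = (2² − 1²)E_1 = 1.486×10^-18 J.
λ = hc/ΔE = (6.63×10^-34·3.00×10^8)/1.486×10^-18 = 1.34×10^-7 m = 134 nm.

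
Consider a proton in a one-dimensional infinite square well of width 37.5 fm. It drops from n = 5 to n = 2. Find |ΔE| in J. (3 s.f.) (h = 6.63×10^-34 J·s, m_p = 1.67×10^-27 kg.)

|ΔE| = 4.91×10^-13 J

E_1 = h²/(8m_pL²) = 2.340×10^-14 J.
|ΔE| = |5² − 2²|·E_1 = 21·2.340×10^-14 J = 4.91×10^-13 J.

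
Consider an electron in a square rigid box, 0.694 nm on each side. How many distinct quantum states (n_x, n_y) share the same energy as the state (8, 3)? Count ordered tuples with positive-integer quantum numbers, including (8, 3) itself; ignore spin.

The level has n_x² + n_y² = 73. The ordered positive-integer solutions are (3, 8), (8, 3).
That gives 2 states.

degeneracy = 2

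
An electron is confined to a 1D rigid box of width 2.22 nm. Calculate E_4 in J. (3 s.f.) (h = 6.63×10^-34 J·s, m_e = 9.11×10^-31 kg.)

For an infinite well E_n = n²h²/(8m_eL²), so E_1 = h²/(8m_eL²) = (6.63×10^-34)²/(8·9.11×10^-31·(2.22×10^-9 m)²) = 1.224×10^-20 J.
Then E_4 = 4²·E_1 = 16·1.224×10^-20 J = 1.96×10^-19 J.

E_4 = 1.96×10^-19 J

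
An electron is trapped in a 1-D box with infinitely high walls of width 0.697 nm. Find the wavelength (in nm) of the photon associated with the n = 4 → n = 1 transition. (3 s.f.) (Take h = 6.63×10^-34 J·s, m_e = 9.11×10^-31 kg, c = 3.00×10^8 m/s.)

λ = 107 nm

E_1 = h²/(8m_eL²) = 1.242×10^-19 J, so ΔE = (4² − 1²)E_1 = 1.863×10^-18 J.
λ = hc/ΔE = (6.63×10^-34·3.00×10^8)/1.863×10^-18 = 1.07×10^-7 m = 107 nm.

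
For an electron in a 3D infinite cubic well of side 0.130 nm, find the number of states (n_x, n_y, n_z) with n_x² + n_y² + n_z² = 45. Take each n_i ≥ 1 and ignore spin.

The level has n_x² + n_y² + n_z² = 45. The ordered positive-integer solutions are (2, 4, 5), (2, 5, 4), (4, 2, 5), (4, 5, 2), (5, 2, 4), (5, 4, 2).
That gives 6 states.

degeneracy = 6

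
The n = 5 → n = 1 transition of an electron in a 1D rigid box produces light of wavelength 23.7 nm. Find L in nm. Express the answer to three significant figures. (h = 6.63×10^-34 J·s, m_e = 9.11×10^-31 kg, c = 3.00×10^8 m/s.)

The photon carries ΔE = hc/λ = 6.63×10^-34·3.00×10^8/2.37×10^-8 m = 8.392×10^-18 J.
Since ΔE = (5² − 1²)E_1, E_1 = 3.497×10^-19 J, and L = h/√(8m_eE_1) = 4.15×10^-10 m = 0.415 nm.

L = 0.415 nm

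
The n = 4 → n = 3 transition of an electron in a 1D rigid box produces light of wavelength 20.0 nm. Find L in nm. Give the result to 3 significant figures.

The photon carries ΔE = hc/λ = 6.626×10^-34·2.998×10^8/2.00×10^-8 m = 9.932×10^-18 J.
Since ΔE = (4² − 3²)E_1, E_1 = 1.419×10^-18 J, and L = h/√(8m_eE_1) = 2.06×10^-10 m = 0.206 nm.

L = 0.206 nm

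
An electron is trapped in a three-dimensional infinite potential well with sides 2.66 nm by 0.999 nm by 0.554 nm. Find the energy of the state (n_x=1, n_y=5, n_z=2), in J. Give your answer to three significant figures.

E = 2.30×10^-18 J

For a 3D rectangular well E = (h²/8m_e)·Σ n_i²/L_i² = (6.626×10^-34)²/(8·9.109×10^-31) · [1²/(2.66 nm)² + 5²/(0.999 nm)² + 2²/(0.554 nm)²].
Evaluating gives E = 2.30×10^-18 J.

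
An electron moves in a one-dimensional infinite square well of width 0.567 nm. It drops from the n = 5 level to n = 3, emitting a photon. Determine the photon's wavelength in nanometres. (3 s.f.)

E_1 = h²/(8m_eL²) = 1.874×10^-19 J, so ΔE = (5² − 3²)E_1 = 2.998×10^-18 J.
λ = hc/ΔE = (6.626×10^-34·2.998×10^8)/2.998×10^-18 = 6.63×10^-8 m = 66.3 nm.

λ = 66.3 nm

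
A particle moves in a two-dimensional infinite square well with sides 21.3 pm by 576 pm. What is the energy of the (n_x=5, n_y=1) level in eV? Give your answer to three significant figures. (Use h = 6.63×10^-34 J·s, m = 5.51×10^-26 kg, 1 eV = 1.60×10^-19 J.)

For a 2D rectangular well E = (h²/8m)·Σ n_i²/L_i² = (6.63×10^-34)²/(8·5.51×10^-26) · [5²/(21.3 pm)² + 1²/(576 pm)²].
Evaluating gives E = 5.495×10^-20 J = 0.343 eV.

E = 0.343 eV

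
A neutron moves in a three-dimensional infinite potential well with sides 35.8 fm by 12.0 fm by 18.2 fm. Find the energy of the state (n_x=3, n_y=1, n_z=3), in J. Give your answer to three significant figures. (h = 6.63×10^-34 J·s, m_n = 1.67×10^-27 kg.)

E = 1.35×10^-12 J

For a 3D rectangular well E = (h²/8m_n)·Σ n_i²/L_i² = (6.63×10^-34)²/(8·1.67×10^-27) · [3²/(35.8 fm)² + 1²/(12.0 fm)² + 3²/(18.2 fm)²].
Evaluating gives E = 1.35×10^-12 J.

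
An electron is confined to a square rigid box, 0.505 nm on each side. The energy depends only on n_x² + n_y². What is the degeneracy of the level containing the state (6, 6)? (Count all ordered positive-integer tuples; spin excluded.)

The level has n_x² + n_y² = 72. The ordered positive-integer solutions are (6, 6).
That gives 1 state.

degeneracy = 1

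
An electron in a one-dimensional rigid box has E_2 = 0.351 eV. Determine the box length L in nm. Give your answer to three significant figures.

L = 2.07 nm

From E_n = n²h²/(8m_eL²), L = n·h/√(8m_eE_n).
E_2 = 0.351 eV = 5.623×10^-20 J, so L = 2·6.626×10^-34/√(8·9.109×10^-31·5.623×10^-20) = 2.07×10^-9 m = 2.07 nm.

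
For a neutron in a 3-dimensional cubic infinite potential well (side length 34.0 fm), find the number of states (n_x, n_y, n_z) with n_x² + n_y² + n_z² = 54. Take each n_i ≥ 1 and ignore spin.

The level has n_x² + n_y² + n_z² = 54. The ordered positive-integer solutions are (1, 2, 7), (1, 7, 2), (2, 1, 7), (2, 5, 5), (2, 7, 1), (3, 3, 6), (3, 6, 3), (5, 2, 5), (5, 5, 2), (6, 3, 3), (7, 1, 2), (7, 2, 1).
That gives 12 states.

degeneracy = 12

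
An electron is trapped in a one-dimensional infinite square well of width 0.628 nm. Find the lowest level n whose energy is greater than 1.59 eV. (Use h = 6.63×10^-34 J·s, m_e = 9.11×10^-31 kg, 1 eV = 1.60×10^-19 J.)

n = 2

E_1 = h²/(8m_eL²) = 1.529×10^-19 J = 0.9556 eV.
Need n² > 1.59/0.9556 = 1.664, i.e. n > 1.290.
The smallest integer satisfying this is n = 2.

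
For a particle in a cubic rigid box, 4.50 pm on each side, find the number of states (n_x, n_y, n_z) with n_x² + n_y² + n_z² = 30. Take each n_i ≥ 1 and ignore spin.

degeneracy = 6

The level has n_x² + n_y² + n_z² = 30. The ordered positive-integer solutions are (1, 2, 5), (1, 5, 2), (2, 1, 5), (2, 5, 1), (5, 1, 2), (5, 2, 1).
That gives 6 states.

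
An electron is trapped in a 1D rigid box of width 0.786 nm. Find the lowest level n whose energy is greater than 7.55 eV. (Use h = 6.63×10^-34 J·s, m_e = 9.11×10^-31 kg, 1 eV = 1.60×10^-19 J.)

n = 4

E_1 = h²/(8m_eL²) = 9.763×10^-20 J = 0.6102 eV.
Need n² > 7.55/0.6102 = 12.37, i.e. n > 3.517.
The smallest integer satisfying this is n = 4.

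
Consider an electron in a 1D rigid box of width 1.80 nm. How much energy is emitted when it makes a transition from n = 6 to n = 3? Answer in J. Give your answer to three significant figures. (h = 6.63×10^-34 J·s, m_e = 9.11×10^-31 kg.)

|ΔE| = 5.03×10^-19 J

E_1 = h²/(8m_eL²) = 1.862×10^-20 J.
|ΔE| = |6² − 3²|·E_1 = 27·1.862×10^-20 J = 5.03×10^-19 J.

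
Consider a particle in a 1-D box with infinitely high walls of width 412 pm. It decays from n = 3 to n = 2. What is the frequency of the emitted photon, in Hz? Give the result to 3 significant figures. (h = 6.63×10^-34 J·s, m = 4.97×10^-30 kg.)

f = 4.91×10^14 Hz

E_1 = h²/(8mL²) = 6.513×10^-20 J and ΔE = (3² − 2²)E_1 = 3.256×10^-19 J.
f = ΔE/h = 3.256×10^-19/6.63×10^-34 = 4.91×10^14 Hz.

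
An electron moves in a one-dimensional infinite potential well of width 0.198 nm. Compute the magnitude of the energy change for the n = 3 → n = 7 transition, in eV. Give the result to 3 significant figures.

E_1 = h²/(8m_eL²) = 1.537×10^-18 J.
|ΔE| = |3² − 7²|·E_1 = 40·1.537×10^-18 J = 6.148×10^-17 J = 384 eV.

|ΔE| = 384 eV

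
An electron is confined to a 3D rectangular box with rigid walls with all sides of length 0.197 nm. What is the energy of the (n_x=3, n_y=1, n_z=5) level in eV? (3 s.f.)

E = 339 eV

For a 3D rectangular well E = (h²/8m_e)·Σ n_i²/L_i² = (6.626×10^-34)²/(8·9.109×10^-31) · [3²/(0.197 nm)² + 1²/(0.197 nm)² + 5²/(0.197 nm)²].
Evaluating gives E = 5.433×10^-17 J = 339 eV.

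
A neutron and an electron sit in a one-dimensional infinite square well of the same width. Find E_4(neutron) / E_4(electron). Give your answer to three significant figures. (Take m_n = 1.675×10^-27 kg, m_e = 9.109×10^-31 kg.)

E_n ∝ 1/m at fixed n and L, so the ratio is m_e/m_n = 9.109×10^-31/1.675×10^-27 = 5.44×10^-4.

5.44×10^-4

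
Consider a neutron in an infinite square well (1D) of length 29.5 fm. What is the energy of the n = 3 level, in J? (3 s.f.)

For an infinite well E_n = n²h²/(8m_nL²), so E_1 = h²/(8m_nL²) = (6.626×10^-34)²/(8·1.675×10^-27·(2.95×10^-14 m)²) = 3.765×10^-14 J.
Then E_3 = 3²·E_1 = 9·3.765×10^-14 J = 3.39×10^-13 J.

E_3 = 3.39×10^-13 J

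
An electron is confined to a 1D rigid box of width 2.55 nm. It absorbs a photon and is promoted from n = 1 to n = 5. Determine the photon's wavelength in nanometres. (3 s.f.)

E_1 = h²/(8m_eL²) = 9.265×10^-21 J, so ΔE = (5² − 1²)E_1 = 2.224×10^-19 J.
λ = hc/ΔE = (6.626×10^-34·2.998×10^8)/2.224×10^-19 = 8.93×10^-7 m = 893 nm.

λ = 893 nm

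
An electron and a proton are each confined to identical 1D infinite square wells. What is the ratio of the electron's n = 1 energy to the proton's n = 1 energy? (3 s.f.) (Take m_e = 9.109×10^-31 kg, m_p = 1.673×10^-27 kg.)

E_n ∝ 1/m at fixed n and L, so the ratio is m_p/m_e = 1.673×10^-27/9.109×10^-31 = 1.84×10^3.

1.84×10^3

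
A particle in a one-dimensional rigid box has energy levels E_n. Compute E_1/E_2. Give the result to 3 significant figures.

0.250

E_n ∝ n², so E_1/E_2 = 1²/2² = 1/4 = 0.250.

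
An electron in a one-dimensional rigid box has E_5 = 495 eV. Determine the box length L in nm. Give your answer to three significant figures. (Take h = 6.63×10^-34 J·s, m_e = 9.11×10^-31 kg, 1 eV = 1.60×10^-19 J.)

L = 0.138 nm

From E_n = n²h²/(8m_eL²), L = n·h/√(8m_eE_n).
E_5 = 495 eV = 7.920×10^-17 J, so L = 5·6.63×10^-34/√(8·9.11×10^-31·7.920×10^-17) = 1.38×10^-10 m = 0.138 nm.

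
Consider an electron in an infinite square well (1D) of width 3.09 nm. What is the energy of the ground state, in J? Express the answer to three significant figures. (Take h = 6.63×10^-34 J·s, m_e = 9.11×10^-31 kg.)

E_1 = 6.32×10^-21 J

For an infinite well E_n = n²h²/(8m_eL²), so E_1 = h²/(8m_eL²) = (6.63×10^-34)²/(8·9.11×10^-31·(3.09×10^-9 m)²) = 6.317×10^-21 J.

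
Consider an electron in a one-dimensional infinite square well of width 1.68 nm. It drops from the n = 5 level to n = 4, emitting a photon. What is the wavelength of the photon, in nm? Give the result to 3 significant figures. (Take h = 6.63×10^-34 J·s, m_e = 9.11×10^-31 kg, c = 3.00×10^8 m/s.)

λ = 1.03×10^3 nm

E_1 = h²/(8m_eL²) = 2.137×10^-20 J, so ΔE = (5² − 4²)E_1 = 1.923×10^-19 J.
λ = hc/ΔE = (6.63×10^-34·3.00×10^8)/1.923×10^-19 = 1.03×10^-6 m = 1.03×10^3 nm.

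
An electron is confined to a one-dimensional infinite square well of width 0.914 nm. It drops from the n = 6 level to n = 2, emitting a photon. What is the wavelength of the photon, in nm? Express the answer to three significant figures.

E_1 = h²/(8m_eL²) = 7.212×10^-20 J, so ΔE = (6² − 2²)E_1 = 2.308×10^-18 J.
λ = hc/ΔE = (6.626×10^-34·2.998×10^8)/2.308×10^-18 = 8.61×10^-8 m = 86.1 nm.

λ = 86.1 nm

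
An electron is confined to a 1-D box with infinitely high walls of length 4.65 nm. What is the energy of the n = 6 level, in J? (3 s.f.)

E_6 = 1.00×10^-19 J

For an infinite well E_n = n²h²/(8m_eL²), so E_1 = h²/(8m_eL²) = (6.626×10^-34)²/(8·9.109×10^-31·(4.65×10^-9 m)²) = 2.786×10^-21 J.
Then E_6 = 6²·E_1 = 36·2.786×10^-21 J = 1.00×10^-19 J.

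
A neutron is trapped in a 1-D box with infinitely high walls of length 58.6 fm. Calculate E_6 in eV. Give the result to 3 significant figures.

For an infinite well E_n = n²h²/(8m_nL²), so E_1 = h²/(8m_nL²) = (6.626×10^-34)²/(8·1.675×10^-27·(5.86×10^-14 m)²) = 9.541×10^-15 J.
Then E_6 = 6²·E_1 = 36·9.541×10^-15 J = 3.435×10^-13 J.
Converting, E_6 = 3.435×10^-13 J / (1.602×10^-19 J/eV) = 2.14×10^6 eV.

E_6 = 2.14×10^6 eV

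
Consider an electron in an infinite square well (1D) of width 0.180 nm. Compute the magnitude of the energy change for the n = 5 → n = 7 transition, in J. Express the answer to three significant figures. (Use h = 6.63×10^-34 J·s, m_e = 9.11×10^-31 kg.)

E_1 = h²/(8m_eL²) = 1.862×10^-18 J.
|ΔE| = |5² − 7²|·E_1 = 24·1.862×10^-18 J = 4.47×10^-17 J.

|ΔE| = 4.47×10^-17 J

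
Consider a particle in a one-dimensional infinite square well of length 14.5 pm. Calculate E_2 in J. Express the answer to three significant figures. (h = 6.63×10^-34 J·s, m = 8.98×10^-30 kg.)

E_2 = 1.16×10^-16 J

For an infinite well E_n = n²h²/(8mL²), so E_1 = h²/(8mL²) = (6.63×10^-34)²/(8·8.98×10^-30·(1.45×10^-11 m)²) = 2.910×10^-17 J.
Then E_2 = 2²·E_1 = 4·2.910×10^-17 J = 1.16×10^-16 J.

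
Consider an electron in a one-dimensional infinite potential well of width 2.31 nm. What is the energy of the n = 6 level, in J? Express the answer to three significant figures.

For an infinite well E_n = n²h²/(8m_eL²), so E_1 = h²/(8m_eL²) = (6.626×10^-34)²/(8·9.109×10^-31·(2.31×10^-9 m)²) = 1.129×10^-20 J.
Then E_6 = 6²·E_1 = 36·1.129×10^-20 J = 4.06×10^-19 J.

E_6 = 4.06×10^-19 J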